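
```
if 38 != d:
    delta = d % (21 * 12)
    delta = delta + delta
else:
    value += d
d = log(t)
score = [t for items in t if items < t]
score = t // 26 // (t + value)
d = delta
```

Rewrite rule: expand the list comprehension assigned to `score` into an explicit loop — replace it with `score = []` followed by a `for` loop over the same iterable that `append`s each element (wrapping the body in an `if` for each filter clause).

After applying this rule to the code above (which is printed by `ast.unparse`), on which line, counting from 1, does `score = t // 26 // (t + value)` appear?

Transformed code:
if 38 != d:
    delta = d % (21 * 12)
    delta = delta + delta
else:
    value += d
d = log(t)
score = []
for items in t:
    if items < t:
        score.append(t)
score = t // 26 // (t + value)
d = delta

11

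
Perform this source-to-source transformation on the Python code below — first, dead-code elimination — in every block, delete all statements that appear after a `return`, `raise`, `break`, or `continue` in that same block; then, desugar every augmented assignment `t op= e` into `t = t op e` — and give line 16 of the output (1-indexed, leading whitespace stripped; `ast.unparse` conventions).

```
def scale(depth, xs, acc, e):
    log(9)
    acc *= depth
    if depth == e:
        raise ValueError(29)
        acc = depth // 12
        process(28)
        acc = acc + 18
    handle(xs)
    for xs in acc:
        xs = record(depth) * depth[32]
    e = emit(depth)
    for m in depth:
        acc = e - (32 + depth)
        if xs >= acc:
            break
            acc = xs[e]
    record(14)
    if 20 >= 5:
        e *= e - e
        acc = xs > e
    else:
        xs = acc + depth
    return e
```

e = e * (e - e)

Transformed code:
def scale(depth, xs, acc, e):
    log(9)
    acc = acc * depth
    if depth == e:
        raise ValueError(29)
    handle(xs)
    for xs in acc:
        xs = record(depth) * depth[32]
    e = emit(depth)
    for m in depth:
        acc = e - (32 + depth)
        if xs >= acc:
            break
    record(14)
    if 20 >= 5:
        e = e * (e - e)
        acc = xs > e
    else:
        xs = acc + depth
    return e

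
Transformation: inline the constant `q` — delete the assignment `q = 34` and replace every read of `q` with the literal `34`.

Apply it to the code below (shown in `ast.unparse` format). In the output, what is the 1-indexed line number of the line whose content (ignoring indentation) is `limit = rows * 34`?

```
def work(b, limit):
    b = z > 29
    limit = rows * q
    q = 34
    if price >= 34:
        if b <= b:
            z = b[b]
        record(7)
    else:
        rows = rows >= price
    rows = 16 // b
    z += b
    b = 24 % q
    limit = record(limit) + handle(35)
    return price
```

Transformed code:
def work(b, limit):
    b = z > 29
    limit = rows * 34
    if price >= 34:
        if b <= b:
            z = b[b]
        record(7)
    else:
        rows = rows >= price
    rows = 16 // b
    z += b
    b = 24 % 34
    limit = record(limit) + handle(35)
    return price

3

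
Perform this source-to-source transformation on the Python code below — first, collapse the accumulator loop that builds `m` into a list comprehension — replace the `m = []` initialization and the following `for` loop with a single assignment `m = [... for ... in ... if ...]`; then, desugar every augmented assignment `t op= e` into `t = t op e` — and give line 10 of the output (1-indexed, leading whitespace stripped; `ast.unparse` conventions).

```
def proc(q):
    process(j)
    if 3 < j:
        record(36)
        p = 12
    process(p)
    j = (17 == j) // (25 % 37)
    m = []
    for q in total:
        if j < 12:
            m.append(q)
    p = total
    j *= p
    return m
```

j = j * p

Transformed code:
def proc(q):
    process(j)
    if 3 < j:
        record(36)
        p = 12
    process(p)
    j = (17 == j) // (25 % 37)
    m = [q for q in total if j < 12]
    p = total
    j = j * p
    return m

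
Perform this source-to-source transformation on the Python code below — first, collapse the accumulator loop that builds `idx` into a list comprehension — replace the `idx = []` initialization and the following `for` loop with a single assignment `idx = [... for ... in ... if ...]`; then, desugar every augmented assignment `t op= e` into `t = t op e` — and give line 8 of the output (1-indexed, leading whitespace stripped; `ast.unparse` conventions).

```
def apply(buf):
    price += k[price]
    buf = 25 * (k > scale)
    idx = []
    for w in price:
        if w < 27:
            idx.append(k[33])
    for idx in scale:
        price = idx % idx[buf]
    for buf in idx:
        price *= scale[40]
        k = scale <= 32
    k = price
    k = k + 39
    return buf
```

price = price * scale[40]

Transformed code:
def apply(buf):
    price = price + k[price]
    buf = 25 * (k > scale)
    idx = [k[33] for w in price if w < 27]
    for idx in scale:
        price = idx % idx[buf]
    for buf in idx:
        price = price * scale[40]
        k = scale <= 32
    k = price
    k = k + 39
    return buf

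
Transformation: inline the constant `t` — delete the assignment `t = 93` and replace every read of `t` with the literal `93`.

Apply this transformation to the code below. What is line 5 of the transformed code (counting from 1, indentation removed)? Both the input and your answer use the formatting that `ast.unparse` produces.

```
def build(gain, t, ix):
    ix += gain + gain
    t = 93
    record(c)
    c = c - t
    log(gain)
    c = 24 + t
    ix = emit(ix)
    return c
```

log(gain)

Transformed code:
def build(gain, t, ix):
    ix += gain + gain
    record(c)
    c = c - 93
    log(gain)
    c = 24 + 93
    ix = emit(ix)
    return c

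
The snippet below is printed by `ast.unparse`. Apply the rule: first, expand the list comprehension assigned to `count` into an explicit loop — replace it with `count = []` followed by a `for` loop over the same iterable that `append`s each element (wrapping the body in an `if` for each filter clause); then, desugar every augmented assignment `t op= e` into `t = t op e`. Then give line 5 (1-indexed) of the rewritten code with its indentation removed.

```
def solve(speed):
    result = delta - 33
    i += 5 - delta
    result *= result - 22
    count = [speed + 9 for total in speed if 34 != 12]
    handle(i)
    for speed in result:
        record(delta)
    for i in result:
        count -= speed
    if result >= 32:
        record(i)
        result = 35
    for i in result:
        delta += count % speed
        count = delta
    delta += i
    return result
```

Transformed code:
def solve(speed):
    result = delta - 33
    i = i + (5 - delta)
    result = result * (result - 22)
    count = []
    for total in speed:
        if 34 != 12:
            count.append(speed + 9)
    handle(i)
    for speed in result:
        record(delta)
    for i in result:
        count = count - speed
    if result >= 32:
        record(i)
        result = 35
    for i in result:
        delta = delta + count % speed
        count = delta
    delta = delta + i
    return result

count = []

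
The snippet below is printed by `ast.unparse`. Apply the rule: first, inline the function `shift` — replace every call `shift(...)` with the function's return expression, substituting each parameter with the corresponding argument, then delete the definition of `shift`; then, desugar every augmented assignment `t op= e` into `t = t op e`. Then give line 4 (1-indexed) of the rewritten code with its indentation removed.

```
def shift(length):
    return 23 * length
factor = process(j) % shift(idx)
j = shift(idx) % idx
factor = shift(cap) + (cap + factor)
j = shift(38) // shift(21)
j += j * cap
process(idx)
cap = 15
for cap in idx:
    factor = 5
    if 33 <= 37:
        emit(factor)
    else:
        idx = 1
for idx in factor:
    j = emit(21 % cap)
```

Transformed code:
factor = process(j) % (23 * idx)
j = 23 * idx % idx
factor = 23 * cap + (cap + factor)
j = 23 * 38 // (23 * 21)
j = j + j * cap
process(idx)
cap = 15
for cap in idx:
    factor = 5
    if 33 <= 37:
        emit(factor)
    else:
        idx = 1
for idx in factor:
    j = emit(21 % cap)

j = 23 * 38 // (23 * 21)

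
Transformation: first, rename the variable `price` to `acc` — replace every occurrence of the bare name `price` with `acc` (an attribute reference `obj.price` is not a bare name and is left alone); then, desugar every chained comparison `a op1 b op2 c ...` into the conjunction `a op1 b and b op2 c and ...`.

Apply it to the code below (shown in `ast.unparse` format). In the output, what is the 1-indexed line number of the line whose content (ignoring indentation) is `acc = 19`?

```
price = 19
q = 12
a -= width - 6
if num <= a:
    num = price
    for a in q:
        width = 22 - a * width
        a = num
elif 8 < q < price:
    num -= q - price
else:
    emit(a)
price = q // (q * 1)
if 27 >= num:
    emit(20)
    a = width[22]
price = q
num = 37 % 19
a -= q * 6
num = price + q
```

Transformed code:
acc = 19
q = 12
a -= width - 6
if num <= a:
    num = acc
    for a in q:
        width = 22 - a * width
        a = num
elif 8 < q and q < acc:
    num -= q - acc
else:
    emit(a)
acc = q // (q * 1)
if 27 >= num:
    emit(20)
    a = width[22]
acc = q
num = 37 % 19
a -= q * 6
num = acc + q

1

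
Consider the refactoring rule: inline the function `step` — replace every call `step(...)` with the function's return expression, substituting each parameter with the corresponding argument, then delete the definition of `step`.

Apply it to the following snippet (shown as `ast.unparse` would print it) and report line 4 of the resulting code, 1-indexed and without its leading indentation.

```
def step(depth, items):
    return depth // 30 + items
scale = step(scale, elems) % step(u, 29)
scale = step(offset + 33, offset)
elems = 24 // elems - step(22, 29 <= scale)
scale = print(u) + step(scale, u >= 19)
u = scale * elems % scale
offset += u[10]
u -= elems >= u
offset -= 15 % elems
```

scale = print(u) + (scale // 30 + (u >= 19))

Transformed code:
scale = (scale // 30 + elems) % (u // 30 + 29)
scale = (offset + 33) // 30 + offset
elems = 24 // elems - (22 // 30 + (29 <= scale))
scale = print(u) + (scale // 30 + (u >= 19))
u = scale * elems % scale
offset += u[10]
u -= elems >= u
offset -= 15 % elems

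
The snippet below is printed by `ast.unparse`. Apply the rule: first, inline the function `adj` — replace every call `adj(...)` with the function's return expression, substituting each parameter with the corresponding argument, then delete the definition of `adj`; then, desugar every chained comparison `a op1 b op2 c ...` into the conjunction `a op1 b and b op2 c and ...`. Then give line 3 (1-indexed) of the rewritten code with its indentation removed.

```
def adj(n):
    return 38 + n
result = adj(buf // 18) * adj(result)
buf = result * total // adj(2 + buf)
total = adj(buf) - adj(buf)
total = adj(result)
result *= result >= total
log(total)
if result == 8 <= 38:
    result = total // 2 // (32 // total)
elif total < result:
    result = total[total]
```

Transformed code:
result = (38 + buf // 18) * (38 + result)
buf = result * total // (38 + (2 + buf))
total = 38 + buf - (38 + buf)
total = 38 + result
result *= result >= total
log(total)
if result == 8 and 8 <= 38:
    result = total // 2 // (32 // total)
elif total < result:
    result = total[total]

total = 38 + buf - (38 + buf)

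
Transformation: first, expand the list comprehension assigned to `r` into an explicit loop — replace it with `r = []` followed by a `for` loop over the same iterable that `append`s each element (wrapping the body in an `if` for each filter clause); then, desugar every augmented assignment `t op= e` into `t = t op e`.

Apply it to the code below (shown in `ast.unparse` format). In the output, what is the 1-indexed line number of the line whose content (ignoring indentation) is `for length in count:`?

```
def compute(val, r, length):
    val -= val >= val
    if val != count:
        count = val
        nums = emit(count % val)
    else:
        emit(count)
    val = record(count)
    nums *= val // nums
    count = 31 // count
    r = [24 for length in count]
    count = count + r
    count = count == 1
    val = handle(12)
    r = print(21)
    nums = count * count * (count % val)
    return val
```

12

Transformed code:
def compute(val, r, length):
    val = val - (val >= val)
    if val != count:
        count = val
        nums = emit(count % val)
    else:
        emit(count)
    val = record(count)
    nums = nums * (val // nums)
    count = 31 // count
    r = []
    for length in count:
        r.append(24)
    count = count + r
    count = count == 1
    val = handle(12)
    r = print(21)
    nums = count * count * (count % val)
    return val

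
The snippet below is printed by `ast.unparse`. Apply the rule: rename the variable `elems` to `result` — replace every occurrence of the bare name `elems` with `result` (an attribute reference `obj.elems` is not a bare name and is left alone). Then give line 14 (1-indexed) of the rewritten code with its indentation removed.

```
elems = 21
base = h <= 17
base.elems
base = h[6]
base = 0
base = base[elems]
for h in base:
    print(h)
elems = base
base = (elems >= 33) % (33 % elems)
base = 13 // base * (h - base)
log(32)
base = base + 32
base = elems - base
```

base = result - base

Transformed code:
result = 21
base = h <= 17
base.elems
base = h[6]
base = 0
base = base[result]
for h in base:
    print(h)
result = base
base = (result >= 33) % (33 % result)
base = 13 // base * (h - base)
log(32)
base = base + 32
base = result - base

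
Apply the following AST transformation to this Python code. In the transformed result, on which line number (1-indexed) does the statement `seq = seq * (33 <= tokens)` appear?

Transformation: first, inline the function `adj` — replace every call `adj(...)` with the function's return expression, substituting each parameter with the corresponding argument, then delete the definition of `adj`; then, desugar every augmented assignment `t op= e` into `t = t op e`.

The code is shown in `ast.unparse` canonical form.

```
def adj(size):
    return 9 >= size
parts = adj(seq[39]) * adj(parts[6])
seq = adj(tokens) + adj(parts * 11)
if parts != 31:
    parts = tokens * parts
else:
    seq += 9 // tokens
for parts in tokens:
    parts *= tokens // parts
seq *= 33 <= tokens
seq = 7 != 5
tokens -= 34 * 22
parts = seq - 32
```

Transformed code:
parts = (9 >= seq[39]) * (9 >= parts[6])
seq = (9 >= tokens) + (9 >= parts * 11)
if parts != 31:
    parts = tokens * parts
else:
    seq = seq + 9 // tokens
for parts in tokens:
    parts = parts * (tokens // parts)
seq = seq * (33 <= tokens)
seq = 7 != 5
tokens = tokens - 34 * 22
parts = seq - 32

9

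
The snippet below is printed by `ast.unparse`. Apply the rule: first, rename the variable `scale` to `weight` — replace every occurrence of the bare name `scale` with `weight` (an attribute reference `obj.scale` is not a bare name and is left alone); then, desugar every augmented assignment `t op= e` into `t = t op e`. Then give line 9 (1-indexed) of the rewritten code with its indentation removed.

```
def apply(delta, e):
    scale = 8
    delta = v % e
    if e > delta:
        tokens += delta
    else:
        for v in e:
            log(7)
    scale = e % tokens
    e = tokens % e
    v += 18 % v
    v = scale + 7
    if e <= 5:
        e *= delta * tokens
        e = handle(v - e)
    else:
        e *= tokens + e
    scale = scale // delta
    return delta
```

weight = e % tokens

Transformed code:
def apply(delta, e):
    weight = 8
    delta = v % e
    if e > delta:
        tokens = tokens + delta
    else:
        for v in e:
            log(7)
    weight = e % tokens
    e = tokens % e
    v = v + 18 % v
    v = weight + 7
    if e <= 5:
        e = e * (delta * tokens)
        e = handle(v - e)
    else:
        e = e * (tokens + e)
    weight = weight // delta
    return delta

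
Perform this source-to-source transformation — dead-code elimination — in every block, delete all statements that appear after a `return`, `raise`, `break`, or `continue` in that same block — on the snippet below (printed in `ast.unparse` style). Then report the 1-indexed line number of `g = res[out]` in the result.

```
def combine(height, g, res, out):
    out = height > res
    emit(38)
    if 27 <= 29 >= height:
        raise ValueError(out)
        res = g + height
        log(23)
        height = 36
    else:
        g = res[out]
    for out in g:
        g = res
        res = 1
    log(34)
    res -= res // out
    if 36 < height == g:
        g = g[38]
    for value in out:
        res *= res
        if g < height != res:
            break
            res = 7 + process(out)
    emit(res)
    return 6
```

7

Transformed code:
def combine(height, g, res, out):
    out = height > res
    emit(38)
    if 27 <= 29 >= height:
        raise ValueError(out)
    else:
        g = res[out]
    for out in g:
        g = res
        res = 1
    log(34)
    res -= res // out
    if 36 < height == g:
        g = g[38]
    for value in out:
        res *= res
        if g < height != res:
            break
    emit(res)
    return 6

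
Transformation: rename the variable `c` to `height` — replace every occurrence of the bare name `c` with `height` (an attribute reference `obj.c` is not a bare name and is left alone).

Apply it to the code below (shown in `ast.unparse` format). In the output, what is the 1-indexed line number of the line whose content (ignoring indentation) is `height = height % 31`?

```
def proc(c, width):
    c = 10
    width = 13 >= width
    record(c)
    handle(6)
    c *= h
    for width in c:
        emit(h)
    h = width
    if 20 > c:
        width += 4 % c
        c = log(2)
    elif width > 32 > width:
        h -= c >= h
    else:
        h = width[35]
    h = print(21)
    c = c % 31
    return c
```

18

Transformed code:
def proc(height, width):
    height = 10
    width = 13 >= width
    record(height)
    handle(6)
    height *= h
    for width in height:
        emit(h)
    h = width
    if 20 > height:
        width += 4 % height
        height = log(2)
    elif width > 32 > width:
        h -= height >= h
    else:
        h = width[35]
    h = print(21)
    height = height % 31
    return height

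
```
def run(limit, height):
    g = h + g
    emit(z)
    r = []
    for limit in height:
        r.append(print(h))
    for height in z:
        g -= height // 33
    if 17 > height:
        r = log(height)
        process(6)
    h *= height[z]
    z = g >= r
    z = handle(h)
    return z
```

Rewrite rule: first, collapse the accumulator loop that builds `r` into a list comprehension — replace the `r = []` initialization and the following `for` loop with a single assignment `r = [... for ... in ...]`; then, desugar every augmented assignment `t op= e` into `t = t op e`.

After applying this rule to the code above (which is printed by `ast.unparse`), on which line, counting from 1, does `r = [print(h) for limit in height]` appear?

Transformed code:
def run(limit, height):
    g = h + g
    emit(z)
    r = [print(h) for limit in height]
    for height in z:
        g = g - height // 33
    if 17 > height:
        r = log(height)
        process(6)
    h = h * height[z]
    z = g >= r
    z = handle(h)
    return z

4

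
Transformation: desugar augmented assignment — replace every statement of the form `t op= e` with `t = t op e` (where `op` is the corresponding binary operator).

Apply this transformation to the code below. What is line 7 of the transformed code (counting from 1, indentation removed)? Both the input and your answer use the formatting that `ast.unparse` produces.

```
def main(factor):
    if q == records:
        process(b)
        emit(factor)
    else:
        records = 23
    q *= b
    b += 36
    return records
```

q = q * b

Transformed code:
def main(factor):
    if q == records:
        process(b)
        emit(factor)
    else:
        records = 23
    q = q * b
    b = b + 36
    return records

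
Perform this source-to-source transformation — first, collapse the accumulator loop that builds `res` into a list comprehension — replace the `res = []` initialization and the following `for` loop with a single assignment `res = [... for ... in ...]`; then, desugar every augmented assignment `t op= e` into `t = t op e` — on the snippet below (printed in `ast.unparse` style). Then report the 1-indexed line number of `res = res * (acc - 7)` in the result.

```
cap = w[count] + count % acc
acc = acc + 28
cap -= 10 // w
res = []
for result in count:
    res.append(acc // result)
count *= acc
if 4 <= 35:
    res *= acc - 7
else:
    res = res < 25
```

Transformed code:
cap = w[count] + count % acc
acc = acc + 28
cap = cap - 10 // w
res = [acc // result for result in count]
count = count * acc
if 4 <= 35:
    res = res * (acc - 7)
else:
    res = res < 25

7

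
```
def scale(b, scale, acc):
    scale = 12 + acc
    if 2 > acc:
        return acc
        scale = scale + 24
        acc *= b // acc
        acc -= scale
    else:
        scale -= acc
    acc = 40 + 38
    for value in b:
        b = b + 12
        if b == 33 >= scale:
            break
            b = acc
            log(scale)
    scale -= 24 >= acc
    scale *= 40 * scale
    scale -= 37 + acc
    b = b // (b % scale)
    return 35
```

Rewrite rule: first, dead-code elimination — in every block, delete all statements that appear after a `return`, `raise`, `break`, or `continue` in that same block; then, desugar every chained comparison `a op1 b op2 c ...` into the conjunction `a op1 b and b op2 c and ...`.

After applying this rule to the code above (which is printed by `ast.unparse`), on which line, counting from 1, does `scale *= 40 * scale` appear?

Transformed code:
def scale(b, scale, acc):
    scale = 12 + acc
    if 2 > acc:
        return acc
    else:
        scale -= acc
    acc = 40 + 38
    for value in b:
        b = b + 12
        if b == 33 and 33 >= scale:
            break
    scale -= 24 >= acc
    scale *= 40 * scale
    scale -= 37 + acc
    b = b // (b % scale)
    return 35

13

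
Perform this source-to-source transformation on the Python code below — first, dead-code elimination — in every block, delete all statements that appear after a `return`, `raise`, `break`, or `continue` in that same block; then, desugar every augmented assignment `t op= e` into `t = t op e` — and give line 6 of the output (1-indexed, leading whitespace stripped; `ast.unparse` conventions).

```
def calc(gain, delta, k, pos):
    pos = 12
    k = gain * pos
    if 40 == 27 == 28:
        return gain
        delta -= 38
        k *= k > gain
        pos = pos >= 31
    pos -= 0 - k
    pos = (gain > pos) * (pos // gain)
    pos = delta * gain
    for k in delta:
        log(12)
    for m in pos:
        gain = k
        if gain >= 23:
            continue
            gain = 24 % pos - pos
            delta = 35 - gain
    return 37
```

pos = pos - (0 - k)

Transformed code:
def calc(gain, delta, k, pos):
    pos = 12
    k = gain * pos
    if 40 == 27 == 28:
        return gain
    pos = pos - (0 - k)
    pos = (gain > pos) * (pos // gain)
    pos = delta * gain
    for k in delta:
        log(12)
    for m in pos:
        gain = k
        if gain >= 23:
            continue
    return 37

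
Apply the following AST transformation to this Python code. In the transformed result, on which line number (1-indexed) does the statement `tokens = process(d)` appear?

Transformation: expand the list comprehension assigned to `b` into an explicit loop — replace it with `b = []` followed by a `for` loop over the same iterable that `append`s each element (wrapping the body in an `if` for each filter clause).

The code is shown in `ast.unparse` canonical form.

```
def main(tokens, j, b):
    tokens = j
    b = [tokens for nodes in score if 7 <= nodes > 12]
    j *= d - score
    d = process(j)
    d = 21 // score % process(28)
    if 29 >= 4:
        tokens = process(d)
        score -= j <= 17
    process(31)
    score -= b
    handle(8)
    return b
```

Transformed code:
def main(tokens, j, b):
    tokens = j
    b = []
    for nodes in score:
        if 7 <= nodes > 12:
            b.append(tokens)
    j *= d - score
    d = process(j)
    d = 21 // score % process(28)
    if 29 >= 4:
        tokens = process(d)
        score -= j <= 17
    process(31)
    score -= b
    handle(8)
    return b

11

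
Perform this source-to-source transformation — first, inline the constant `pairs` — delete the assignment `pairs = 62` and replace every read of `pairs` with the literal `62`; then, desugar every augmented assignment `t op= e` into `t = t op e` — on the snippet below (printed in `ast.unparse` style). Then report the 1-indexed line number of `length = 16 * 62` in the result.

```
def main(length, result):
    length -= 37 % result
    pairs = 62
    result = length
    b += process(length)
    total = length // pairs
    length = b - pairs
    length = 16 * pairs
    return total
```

7

Transformed code:
def main(length, result):
    length = length - 37 % result
    result = length
    b = b + process(length)
    total = length // 62
    length = b - 62
    length = 16 * 62
    return total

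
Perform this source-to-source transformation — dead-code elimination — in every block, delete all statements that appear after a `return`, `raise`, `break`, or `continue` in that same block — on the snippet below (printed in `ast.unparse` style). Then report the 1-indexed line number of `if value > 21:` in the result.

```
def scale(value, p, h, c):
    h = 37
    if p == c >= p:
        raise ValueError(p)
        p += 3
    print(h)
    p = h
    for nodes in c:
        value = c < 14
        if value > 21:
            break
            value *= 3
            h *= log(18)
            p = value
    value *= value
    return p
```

Transformed code:
def scale(value, p, h, c):
    h = 37
    if p == c >= p:
        raise ValueError(p)
    print(h)
    p = h
    for nodes in c:
        value = c < 14
        if value > 21:
            break
    value *= value
    return p

9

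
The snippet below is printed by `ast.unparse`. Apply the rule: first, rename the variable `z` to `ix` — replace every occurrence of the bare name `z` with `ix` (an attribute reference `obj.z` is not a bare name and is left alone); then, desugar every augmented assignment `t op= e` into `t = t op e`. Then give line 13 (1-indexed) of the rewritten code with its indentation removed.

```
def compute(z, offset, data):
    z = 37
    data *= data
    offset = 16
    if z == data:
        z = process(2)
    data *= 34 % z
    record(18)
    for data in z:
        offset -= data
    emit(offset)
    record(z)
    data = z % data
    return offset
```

Transformed code:
def compute(ix, offset, data):
    ix = 37
    data = data * data
    offset = 16
    if ix == data:
        ix = process(2)
    data = data * (34 % ix)
    record(18)
    for data in ix:
        offset = offset - data
    emit(offset)
    record(ix)
    data = ix % data
    return offset

data = ix % data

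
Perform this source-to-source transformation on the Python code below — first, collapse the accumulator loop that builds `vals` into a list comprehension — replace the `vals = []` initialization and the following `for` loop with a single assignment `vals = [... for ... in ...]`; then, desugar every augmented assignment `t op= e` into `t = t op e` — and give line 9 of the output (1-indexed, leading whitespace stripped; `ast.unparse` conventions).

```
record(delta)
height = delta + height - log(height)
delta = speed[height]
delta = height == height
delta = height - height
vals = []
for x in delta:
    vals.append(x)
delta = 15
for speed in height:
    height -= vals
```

height = height - vals

Transformed code:
record(delta)
height = delta + height - log(height)
delta = speed[height]
delta = height == height
delta = height - height
vals = [x for x in delta]
delta = 15
for speed in height:
    height = height - vals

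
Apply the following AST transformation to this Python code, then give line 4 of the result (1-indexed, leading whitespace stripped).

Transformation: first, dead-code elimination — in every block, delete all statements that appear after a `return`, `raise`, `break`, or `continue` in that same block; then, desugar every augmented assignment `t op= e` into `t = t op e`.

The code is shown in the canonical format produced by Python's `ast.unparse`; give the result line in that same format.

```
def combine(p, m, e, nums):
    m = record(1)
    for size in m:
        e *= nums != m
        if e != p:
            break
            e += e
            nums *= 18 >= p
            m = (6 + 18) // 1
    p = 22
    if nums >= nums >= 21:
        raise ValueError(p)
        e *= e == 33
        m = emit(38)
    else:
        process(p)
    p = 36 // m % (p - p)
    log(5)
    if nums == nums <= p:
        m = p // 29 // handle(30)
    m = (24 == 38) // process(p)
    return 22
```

Transformed code:
def combine(p, m, e, nums):
    m = record(1)
    for size in m:
        e = e * (nums != m)
        if e != p:
            break
    p = 22
    if nums >= nums >= 21:
        raise ValueError(p)
    else:
        process(p)
    p = 36 // m % (p - p)
    log(5)
    if nums == nums <= p:
        m = p // 29 // handle(30)
    m = (24 == 38) // process(p)
    return 22

e = e * (nums != m)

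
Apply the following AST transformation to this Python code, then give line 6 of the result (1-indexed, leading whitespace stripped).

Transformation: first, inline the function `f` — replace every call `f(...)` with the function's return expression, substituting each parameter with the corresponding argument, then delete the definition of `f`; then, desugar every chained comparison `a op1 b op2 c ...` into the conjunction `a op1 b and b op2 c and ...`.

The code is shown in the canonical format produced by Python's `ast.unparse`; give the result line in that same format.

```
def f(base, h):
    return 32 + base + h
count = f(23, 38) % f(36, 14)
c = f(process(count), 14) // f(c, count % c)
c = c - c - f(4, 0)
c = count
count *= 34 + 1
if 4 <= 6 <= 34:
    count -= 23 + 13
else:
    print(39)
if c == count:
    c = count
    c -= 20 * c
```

Transformed code:
count = (32 + 23 + 38) % (32 + 36 + 14)
c = (32 + process(count) + 14) // (32 + c + count % c)
c = c - c - (32 + 4 + 0)
c = count
count *= 34 + 1
if 4 <= 6 and 6 <= 34:
    count -= 23 + 13
else:
    print(39)
if c == count:
    c = count
    c -= 20 * c

if 4 <= 6 and 6 <= 34:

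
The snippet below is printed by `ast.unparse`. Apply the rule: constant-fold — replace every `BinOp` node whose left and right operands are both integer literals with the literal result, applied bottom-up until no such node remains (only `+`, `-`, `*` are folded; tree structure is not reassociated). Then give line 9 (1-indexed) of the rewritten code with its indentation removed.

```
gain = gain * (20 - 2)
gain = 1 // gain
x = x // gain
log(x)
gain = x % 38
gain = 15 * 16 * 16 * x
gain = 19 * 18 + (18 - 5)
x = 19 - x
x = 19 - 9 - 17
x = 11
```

Transformed code:
gain = gain * 18
gain = 1 // gain
x = x // gain
log(x)
gain = x % 38
gain = 3840 * x
gain = 355
x = 19 - x
x = -7
x = 11

x = -7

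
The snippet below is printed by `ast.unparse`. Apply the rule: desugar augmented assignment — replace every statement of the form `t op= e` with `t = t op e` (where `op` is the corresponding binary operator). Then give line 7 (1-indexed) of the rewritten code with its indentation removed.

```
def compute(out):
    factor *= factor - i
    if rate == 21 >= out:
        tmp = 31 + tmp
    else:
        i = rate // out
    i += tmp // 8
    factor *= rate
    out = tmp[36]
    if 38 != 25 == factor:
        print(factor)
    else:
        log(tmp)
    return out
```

Transformed code:
def compute(out):
    factor = factor * (factor - i)
    if rate == 21 >= out:
        tmp = 31 + tmp
    else:
        i = rate // out
    i = i + tmp // 8
    factor = factor * rate
    out = tmp[36]
    if 38 != 25 == factor:
        print(factor)
    else:
        log(tmp)
    return out

i = i + tmp // 8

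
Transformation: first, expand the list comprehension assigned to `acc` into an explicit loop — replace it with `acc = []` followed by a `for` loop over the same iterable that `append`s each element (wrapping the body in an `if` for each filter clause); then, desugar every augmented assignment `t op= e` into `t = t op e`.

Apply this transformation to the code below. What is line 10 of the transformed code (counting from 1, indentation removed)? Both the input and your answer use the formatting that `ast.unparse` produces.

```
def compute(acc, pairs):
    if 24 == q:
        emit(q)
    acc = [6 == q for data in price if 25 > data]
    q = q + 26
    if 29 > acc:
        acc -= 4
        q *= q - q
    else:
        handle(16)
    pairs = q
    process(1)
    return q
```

Transformed code:
def compute(acc, pairs):
    if 24 == q:
        emit(q)
    acc = []
    for data in price:
        if 25 > data:
            acc.append(6 == q)
    q = q + 26
    if 29 > acc:
        acc = acc - 4
        q = q * (q - q)
    else:
        handle(16)
    pairs = q
    process(1)
    return q

acc = acc - 4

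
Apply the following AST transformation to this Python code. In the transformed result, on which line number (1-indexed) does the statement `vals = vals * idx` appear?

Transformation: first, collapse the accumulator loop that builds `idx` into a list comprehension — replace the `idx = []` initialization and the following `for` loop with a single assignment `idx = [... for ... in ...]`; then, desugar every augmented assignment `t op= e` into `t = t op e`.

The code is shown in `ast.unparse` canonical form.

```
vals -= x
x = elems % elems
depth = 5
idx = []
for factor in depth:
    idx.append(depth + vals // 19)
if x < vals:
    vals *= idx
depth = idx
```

Transformed code:
vals = vals - x
x = elems % elems
depth = 5
idx = [depth + vals // 19 for factor in depth]
if x < vals:
    vals = vals * idx
depth = idx

6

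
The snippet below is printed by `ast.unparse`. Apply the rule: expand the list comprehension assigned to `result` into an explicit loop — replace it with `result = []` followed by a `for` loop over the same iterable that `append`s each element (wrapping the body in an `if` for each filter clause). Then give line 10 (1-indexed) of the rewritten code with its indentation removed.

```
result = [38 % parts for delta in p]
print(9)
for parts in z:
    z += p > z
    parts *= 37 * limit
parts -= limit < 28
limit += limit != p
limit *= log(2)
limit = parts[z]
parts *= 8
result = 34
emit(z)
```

limit *= log(2)

Transformed code:
result = []
for delta in p:
    result.append(38 % parts)
print(9)
for parts in z:
    z += p > z
    parts *= 37 * limit
parts -= limit < 28
limit += limit != p
limit *= log(2)
limit = parts[z]
parts *= 8
result = 34
emit(z)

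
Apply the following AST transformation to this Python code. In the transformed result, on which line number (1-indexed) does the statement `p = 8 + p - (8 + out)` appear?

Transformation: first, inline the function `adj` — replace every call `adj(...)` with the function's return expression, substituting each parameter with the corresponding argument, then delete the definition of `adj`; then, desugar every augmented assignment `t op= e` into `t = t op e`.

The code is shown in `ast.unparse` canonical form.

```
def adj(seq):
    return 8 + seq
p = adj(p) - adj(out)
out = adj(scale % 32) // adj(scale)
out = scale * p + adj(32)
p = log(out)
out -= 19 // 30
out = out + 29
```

1

Transformed code:
p = 8 + p - (8 + out)
out = (8 + scale % 32) // (8 + scale)
out = scale * p + (8 + 32)
p = log(out)
out = out - 19 // 30
out = out + 29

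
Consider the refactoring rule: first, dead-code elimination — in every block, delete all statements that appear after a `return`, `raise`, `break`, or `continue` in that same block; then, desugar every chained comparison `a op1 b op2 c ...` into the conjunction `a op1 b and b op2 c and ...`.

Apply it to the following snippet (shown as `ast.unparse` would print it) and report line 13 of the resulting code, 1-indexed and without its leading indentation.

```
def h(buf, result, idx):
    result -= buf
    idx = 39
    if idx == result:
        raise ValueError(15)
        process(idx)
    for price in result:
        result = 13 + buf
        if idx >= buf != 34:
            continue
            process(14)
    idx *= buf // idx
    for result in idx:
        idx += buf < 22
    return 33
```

return 33

Transformed code:
def h(buf, result, idx):
    result -= buf
    idx = 39
    if idx == result:
        raise ValueError(15)
    for price in result:
        result = 13 + buf
        if idx >= buf and buf != 34:
            continue
    idx *= buf // idx
    for result in idx:
        idx += buf < 22
    return 33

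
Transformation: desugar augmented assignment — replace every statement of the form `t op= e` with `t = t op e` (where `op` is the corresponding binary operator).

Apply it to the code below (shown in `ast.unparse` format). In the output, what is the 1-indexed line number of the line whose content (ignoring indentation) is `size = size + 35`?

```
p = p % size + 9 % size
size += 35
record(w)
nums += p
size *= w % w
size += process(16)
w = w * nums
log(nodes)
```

2

Transformed code:
p = p % size + 9 % size
size = size + 35
record(w)
nums = nums + p
size = size * (w % w)
size = size + process(16)
w = w * nums
log(nodes)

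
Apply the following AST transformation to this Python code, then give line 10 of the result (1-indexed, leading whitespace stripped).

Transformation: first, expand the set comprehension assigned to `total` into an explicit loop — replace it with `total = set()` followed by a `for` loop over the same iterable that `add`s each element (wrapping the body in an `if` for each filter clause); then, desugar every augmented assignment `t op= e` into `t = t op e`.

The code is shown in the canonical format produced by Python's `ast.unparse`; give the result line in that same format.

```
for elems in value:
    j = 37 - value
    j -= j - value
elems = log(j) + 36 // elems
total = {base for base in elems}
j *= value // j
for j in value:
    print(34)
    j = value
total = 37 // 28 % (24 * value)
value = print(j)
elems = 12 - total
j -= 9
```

print(34)

Transformed code:
for elems in value:
    j = 37 - value
    j = j - (j - value)
elems = log(j) + 36 // elems
total = set()
for base in elems:
    total.add(base)
j = j * (value // j)
for j in value:
    print(34)
    j = value
total = 37 // 28 % (24 * value)
value = print(j)
elems = 12 - total
j = j - 9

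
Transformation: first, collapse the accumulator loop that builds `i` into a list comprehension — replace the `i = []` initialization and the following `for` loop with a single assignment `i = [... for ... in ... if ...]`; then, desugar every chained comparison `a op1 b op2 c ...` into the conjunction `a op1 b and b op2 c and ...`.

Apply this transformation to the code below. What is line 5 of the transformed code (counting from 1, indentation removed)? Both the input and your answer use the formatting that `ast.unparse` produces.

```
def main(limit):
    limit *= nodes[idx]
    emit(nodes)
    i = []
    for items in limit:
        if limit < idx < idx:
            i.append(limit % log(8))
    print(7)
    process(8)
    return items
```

print(7)

Transformed code:
def main(limit):
    limit *= nodes[idx]
    emit(nodes)
    i = [limit % log(8) for items in limit if limit < idx and idx < idx]
    print(7)
    process(8)
    return items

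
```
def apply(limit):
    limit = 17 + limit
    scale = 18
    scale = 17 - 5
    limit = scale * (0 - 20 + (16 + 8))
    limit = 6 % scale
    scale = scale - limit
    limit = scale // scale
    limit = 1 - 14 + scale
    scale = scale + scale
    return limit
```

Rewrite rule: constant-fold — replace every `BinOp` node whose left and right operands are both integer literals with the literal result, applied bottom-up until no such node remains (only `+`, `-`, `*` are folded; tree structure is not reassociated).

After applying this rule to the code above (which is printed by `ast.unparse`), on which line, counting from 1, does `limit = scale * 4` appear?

Transformed code:
def apply(limit):
    limit = 17 + limit
    scale = 18
    scale = 12
    limit = scale * 4
    limit = 6 % scale
    scale = scale - limit
    limit = scale // scale
    limit = -13 + scale
    scale = scale + scale
    return limit

5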